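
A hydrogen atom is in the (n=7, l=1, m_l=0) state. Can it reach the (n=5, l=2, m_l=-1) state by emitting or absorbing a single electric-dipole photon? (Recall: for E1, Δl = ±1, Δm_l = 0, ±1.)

Initial l = 1, final l = 2, so Δl = +1. E1 requires Δl = ±1: satisfied.
m_l: 0 → -1 (Δm_l = -1). |Δm_l| ≤ 1 satisfied.
All E1 selection rules are satisfied.

allowed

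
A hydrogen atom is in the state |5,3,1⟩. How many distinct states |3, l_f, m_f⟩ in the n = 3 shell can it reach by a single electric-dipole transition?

3

E1 requires Δl = ±1, so l_f ∈ {2, 4}; with 0 ≤ l_f ≤ n_f−1 = 2, the allowed l_f values are {2}.
For l_f = 2: m_f ∈ {m_i−1, m_i, m_i+1} ∩ [−2, 2] = {0, 1, 2} → 3 states.
Total: 3.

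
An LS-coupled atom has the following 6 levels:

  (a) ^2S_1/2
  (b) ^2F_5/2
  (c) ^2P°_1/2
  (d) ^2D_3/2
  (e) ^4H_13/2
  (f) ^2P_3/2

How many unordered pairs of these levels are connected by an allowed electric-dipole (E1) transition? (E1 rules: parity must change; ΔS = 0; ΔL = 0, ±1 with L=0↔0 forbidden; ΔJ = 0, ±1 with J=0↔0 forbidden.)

3

(a)–(b): forbidden (parity, ΔL, ΔJ).
(a)–(c): allowed.
(a)–(d): forbidden (parity, ΔL).
(a)–(e): forbidden (parity, ΔS, ΔL, ΔJ).
(a)–(f): forbidden (parity).
(b)–(c): forbidden (ΔL, ΔJ).
(b)–(d): forbidden (parity).
(b)–(e): forbidden (parity, ΔS, ΔL, ΔJ).
(b)–(f): forbidden (parity, ΔL).
(c)–(d): allowed.
(c)–(e): forbidden (ΔS, ΔL, ΔJ).
(c)–(f): allowed.
(d)–(e): forbidden (parity, ΔS, ΔL, ΔJ).
(d)–(f): forbidden (parity).
(e)–(f): forbidden (parity, ΔS, ΔL, ΔJ).
Allowed pairs: 3 of 15.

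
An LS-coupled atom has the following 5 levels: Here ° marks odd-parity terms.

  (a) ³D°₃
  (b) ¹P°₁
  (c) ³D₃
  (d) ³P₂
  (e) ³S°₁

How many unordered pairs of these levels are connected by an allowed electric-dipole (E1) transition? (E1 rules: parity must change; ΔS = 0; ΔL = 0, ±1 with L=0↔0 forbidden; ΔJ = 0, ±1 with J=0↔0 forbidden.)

(a)–(b): forbidden (parity, ΔS, ΔJ).
(a)–(c): allowed.
(a)–(d): allowed.
(a)–(e): forbidden (parity, ΔL, ΔJ).
(b)–(c): forbidden (ΔS, ΔJ).
(b)–(d): forbidden (ΔS).
(b)–(e): forbidden (parity, ΔS).
(c)–(d): forbidden (parity).
(c)–(e): forbidden (ΔL, ΔJ).
(d)–(e): allowed.
Allowed pairs: 3 of 10.

3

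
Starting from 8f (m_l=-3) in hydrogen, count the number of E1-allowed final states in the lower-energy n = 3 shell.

1

E1 requires Δl = ±1, so l_f ∈ {2, 4}; with 0 ≤ l_f ≤ n_f−1 = 2, the allowed l_f values are {2}.
For l_f = 2: m_f ∈ {m_i−1, m_i, m_i+1} ∩ [−2, 2] = {-2} → 1 state.
Total: 1.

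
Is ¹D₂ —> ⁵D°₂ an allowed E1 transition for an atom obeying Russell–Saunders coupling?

ΔS = 0: S: 0 → 2 — violated.
ΔL = 0, ±1 (not L=0↔0): L: 2 → 2, ΔL = +0 — satisfied.
ΔJ = 0, ±1 (not J=0↔0): J: 2 → 2, ΔJ = +0 — satisfied.
Parity must change: even → odd — satisfied.
Rule(s) violated: ΔS.

forbidden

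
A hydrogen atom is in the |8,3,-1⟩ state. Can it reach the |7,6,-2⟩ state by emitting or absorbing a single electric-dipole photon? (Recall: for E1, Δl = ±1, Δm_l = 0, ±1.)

forbidden

l: 3 → 6 (Δl = +3). Δl = ±1 ✗.
m_l: -1 → -2 (Δm_l = -1). |Δm_l| ≤ 1 ✓.
The transition is electric-dipole forbidden.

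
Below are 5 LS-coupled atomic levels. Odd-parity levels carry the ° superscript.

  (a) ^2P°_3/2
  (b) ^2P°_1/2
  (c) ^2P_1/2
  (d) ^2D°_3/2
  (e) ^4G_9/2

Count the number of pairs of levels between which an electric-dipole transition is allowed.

3

(a)–(b): forbidden (parity).
(a)–(c): allowed.
(a)–(d): forbidden (parity).
(a)–(e): forbidden (ΔS, ΔL, ΔJ).
(b)–(c): allowed.
(b)–(d): forbidden (parity).
(b)–(e): forbidden (ΔS, ΔL, ΔJ).
(c)–(d): allowed.
(c)–(e): forbidden (parity, ΔS, ΔL, ΔJ).
(d)–(e): forbidden (ΔS, ΔL, ΔJ).
Allowed pairs: 3 of 10.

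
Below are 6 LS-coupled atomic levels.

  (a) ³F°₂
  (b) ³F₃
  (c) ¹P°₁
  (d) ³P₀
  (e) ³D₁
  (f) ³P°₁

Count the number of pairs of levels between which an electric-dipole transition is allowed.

(a)–(b): allowed.
(a)–(c): forbidden (parity, ΔS, ΔL).
(a)–(d): forbidden (ΔL, ΔJ).
(a)–(e): allowed.
(a)–(f): forbidden (parity, ΔL).
(b)–(c): forbidden (ΔS, ΔL, ΔJ).
(b)–(d): forbidden (parity, ΔL, ΔJ).
(b)–(e): forbidden (parity, ΔJ).
(b)–(f): forbidden (ΔL, ΔJ).
(c)–(d): forbidden (ΔS).
(c)–(e): forbidden (ΔS).
(c)–(f): forbidden (parity, ΔS).
(d)–(e): forbidden (parity).
(d)–(f): allowed.
(e)–(f): allowed.
Allowed pairs: 4 of 15.

4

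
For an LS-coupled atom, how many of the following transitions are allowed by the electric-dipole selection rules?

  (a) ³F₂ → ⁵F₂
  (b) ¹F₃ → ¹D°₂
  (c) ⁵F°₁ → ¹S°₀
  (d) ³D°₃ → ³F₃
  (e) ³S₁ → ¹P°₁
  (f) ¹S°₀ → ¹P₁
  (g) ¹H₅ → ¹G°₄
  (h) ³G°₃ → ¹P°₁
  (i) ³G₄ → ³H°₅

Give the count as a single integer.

5

(a) forbidden (parity, ΔS fail)
(b) allowed
(c) forbidden (parity, ΔS, ΔL fail)
(d) allowed
(e) forbidden (ΔS fails)
(f) allowed
(g) allowed
(h) forbidden (parity, ΔS, ΔL, ΔJ fail)
(i) allowed
Total allowed: 5 of 9.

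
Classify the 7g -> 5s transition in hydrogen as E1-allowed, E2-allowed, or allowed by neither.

Δl = 0 − 4 = -4; l_i + l_f = 4.
E1 (Δl = ±1): not satisfied.
E2 (Δl = 0,±2, l_i+l_f ≥ 2): not satisfied.

neither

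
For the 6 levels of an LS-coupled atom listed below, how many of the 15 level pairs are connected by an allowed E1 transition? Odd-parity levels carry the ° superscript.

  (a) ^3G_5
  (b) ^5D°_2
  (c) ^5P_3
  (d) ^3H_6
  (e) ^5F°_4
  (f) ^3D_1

(a)–(b): forbidden (ΔS, ΔL, ΔJ).
(a)–(c): forbidden (parity, ΔS, ΔL, ΔJ).
(a)–(d): forbidden (parity).
(a)–(e): forbidden (ΔS).
(a)–(f): forbidden (parity, ΔL, ΔJ).
(b)–(c): allowed.
(b)–(d): forbidden (ΔS, ΔL, ΔJ).
(b)–(e): forbidden (parity, ΔJ).
(b)–(f): forbidden (ΔS).
(c)–(d): forbidden (parity, ΔS, ΔL, ΔJ).
(c)–(e): forbidden (ΔL).
(c)–(f): forbidden (parity, ΔS, ΔJ).
(d)–(e): forbidden (ΔS, ΔL, ΔJ).
(d)–(f): forbidden (parity, ΔL, ΔJ).
(e)–(f): forbidden (ΔS, ΔJ).
Allowed pairs: 1 of 15.

1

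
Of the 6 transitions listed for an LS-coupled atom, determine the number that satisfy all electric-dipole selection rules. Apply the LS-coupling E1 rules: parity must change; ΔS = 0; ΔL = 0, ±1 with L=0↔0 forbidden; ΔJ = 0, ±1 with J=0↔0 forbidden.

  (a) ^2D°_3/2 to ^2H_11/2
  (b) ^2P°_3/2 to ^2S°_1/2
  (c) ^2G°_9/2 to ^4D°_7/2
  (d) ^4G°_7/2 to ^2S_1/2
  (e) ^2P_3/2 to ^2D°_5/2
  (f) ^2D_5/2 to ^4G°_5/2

1

(a) forbidden (ΔL, ΔJ fail)
(b) forbidden (parity fails)
(c) forbidden (parity, ΔS, ΔL fail)
(d) forbidden (ΔS, ΔL, ΔJ fail)
(e) allowed
(f) forbidden (ΔS, ΔL fail)
Total allowed: 1 of 6.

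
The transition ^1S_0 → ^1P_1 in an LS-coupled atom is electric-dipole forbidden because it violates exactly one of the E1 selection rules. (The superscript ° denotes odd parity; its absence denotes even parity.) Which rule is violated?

Reading off the term symbols: S 0→0, L 0→1, J 0→1, parity even→even.
Parity must change: even → even — fails.
ΔS = 0: S: 0 → 0 — ok.
ΔL = 0, ±1 (not L=0↔0): L: 0 → 1, ΔL = +1 — ok.
ΔJ = 0, ±1 (not J=0↔0): J: 0 → 1, ΔJ = +1 — ok.

parity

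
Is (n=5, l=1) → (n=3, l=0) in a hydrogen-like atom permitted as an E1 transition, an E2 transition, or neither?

E1

Δl = 0 − 1 = -1; l_i + l_f = 1.
E1 (Δl = ±1): satisfied.
E2 (Δl = 0,±2, l_i+l_f ≥ 2): not satisfied.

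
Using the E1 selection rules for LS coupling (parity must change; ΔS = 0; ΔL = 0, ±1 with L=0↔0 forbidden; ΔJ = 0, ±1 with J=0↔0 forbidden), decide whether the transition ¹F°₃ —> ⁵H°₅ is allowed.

forbidden

Reading off the term symbols: S 0→2, L 3→5, J 3→5, parity odd→odd.
Parity must change: odd → odd — violated.
ΔL = 0, ±1 (not L=0↔0): L: 3 → 5, ΔL = +2 — violated.
ΔJ = 0, ±1 (not J=0↔0): J: 3 → 5, ΔJ = +2 — violated.
ΔS = 0: S: 0 → 2 — violated.
Rule(s) violated: parity, ΔS, ΔL, ΔJ.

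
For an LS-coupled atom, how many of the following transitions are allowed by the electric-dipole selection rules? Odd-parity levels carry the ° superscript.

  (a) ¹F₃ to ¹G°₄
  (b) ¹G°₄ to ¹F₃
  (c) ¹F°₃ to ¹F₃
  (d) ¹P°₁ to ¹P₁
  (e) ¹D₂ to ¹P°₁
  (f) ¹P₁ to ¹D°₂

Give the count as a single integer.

6

(a) allowed
(b) allowed
(c) allowed
(d) allowed
(e) allowed
(f) allowed
Total allowed: 6 of 6.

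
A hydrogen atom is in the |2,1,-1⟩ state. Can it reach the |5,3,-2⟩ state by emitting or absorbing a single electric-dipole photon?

forbidden

Initial l = 1, final l = 3, so Δl = +2. E1 requires Δl = ±1: ✗.
m_l: -1 → -2 (Δm_l = -1). |Δm_l| ≤ 1 ✓.
The transition is electric-dipole forbidden.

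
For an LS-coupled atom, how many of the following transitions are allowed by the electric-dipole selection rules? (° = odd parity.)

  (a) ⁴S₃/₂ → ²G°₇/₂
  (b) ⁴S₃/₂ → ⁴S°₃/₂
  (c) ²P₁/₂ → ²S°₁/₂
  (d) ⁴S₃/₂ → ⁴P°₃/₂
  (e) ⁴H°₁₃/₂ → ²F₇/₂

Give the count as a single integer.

2

(a) forbidden (ΔS, ΔL, ΔJ fail)
(b) forbidden (ΔL fails)
(c) allowed
(d) allowed
(e) forbidden (ΔS, ΔL, ΔJ fail)
Total allowed: 2 of 5.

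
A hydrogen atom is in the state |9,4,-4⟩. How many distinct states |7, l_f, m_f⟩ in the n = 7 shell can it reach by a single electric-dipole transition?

E1 requires Δl = ±1, so l_f ∈ {3, 5}; with 0 ≤ l_f ≤ n_f−1 = 6, the allowed l_f values are {3, 5}.
For l_f = 3: m_f ∈ {m_i−1, m_i, m_i+1} ∩ [−3, 3] = {-3} → 1 state.
For l_f = 5: m_f ∈ {m_i−1, m_i, m_i+1} ∩ [−5, 5] = {-5, -4, -3} → 3 states.
Total: 4.

4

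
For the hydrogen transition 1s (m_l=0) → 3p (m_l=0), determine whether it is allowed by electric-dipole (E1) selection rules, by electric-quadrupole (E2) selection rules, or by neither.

Δl = 1 − 0 = +1; l_i + l_f = 1.
Δm_l = +0.
E1 (Δl = ±1, |Δm_l| ≤ 1): satisfied.
E2 (Δl = 0,±2, l_i+l_f ≥ 2, |Δm_l| ≤ 2): not satisfied.

E1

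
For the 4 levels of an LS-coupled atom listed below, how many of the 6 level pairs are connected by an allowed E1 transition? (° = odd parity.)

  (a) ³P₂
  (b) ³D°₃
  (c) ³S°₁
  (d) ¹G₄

(a)–(b): allowed.
(a)–(c): allowed.
(a)–(d): forbidden (parity, ΔS, ΔL, ΔJ).
(b)–(c): forbidden (parity, ΔL, ΔJ).
(b)–(d): forbidden (ΔS, ΔL).
(c)–(d): forbidden (ΔS, ΔL, ΔJ).
Allowed pairs: 2 of 6.

2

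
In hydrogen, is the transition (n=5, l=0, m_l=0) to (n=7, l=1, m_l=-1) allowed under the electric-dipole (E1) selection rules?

allowed

l: 0 → 1 (Δl = +1). Δl = ±1 ok.
Δm_l = -1 − (0) = -1. E1 requires Δm_l = 0, ±1: ok.
All E1 selection rules are satisfied.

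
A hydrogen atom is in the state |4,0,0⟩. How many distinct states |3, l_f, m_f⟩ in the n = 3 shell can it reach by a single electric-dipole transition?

3

E1 requires Δl = ±1, so l_f ∈ {-1, 1}; with 0 ≤ l_f ≤ n_f−1 = 2, the allowed l_f values are {1}.
For l_f = 1: m_f ∈ {m_i−1, m_i, m_i+1} ∩ [−1, 1] = {-1, 0, 1} → 3 states.
Total: 3.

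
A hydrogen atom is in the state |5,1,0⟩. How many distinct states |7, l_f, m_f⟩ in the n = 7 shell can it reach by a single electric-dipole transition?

4

E1 requires Δl = ±1, so l_f ∈ {0, 2}; with 0 ≤ l_f ≤ n_f−1 = 6, the allowed l_f values are {0, 2}.
For l_f = 0: m_f ∈ {m_i−1, m_i, m_i+1} ∩ [−0, 0] = {0} → 1 state.
For l_f = 2: m_f ∈ {m_i−1, m_i, m_i+1} ∩ [−2, 2] = {-1, 0, 1} → 3 states.
Total: 4.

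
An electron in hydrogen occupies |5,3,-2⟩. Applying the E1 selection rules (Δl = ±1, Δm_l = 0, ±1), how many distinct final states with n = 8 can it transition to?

E1 requires Δl = ±1, so l_f ∈ {2, 4}; with 0 ≤ l_f ≤ n_f−1 = 7, the allowed l_f values are {2, 4}.
For l_f = 2: m_f ∈ {m_i−1, m_i, m_i+1} ∩ [−2, 2] = {-2, -1} → 2 states.
For l_f = 4: m_f ∈ {m_i−1, m_i, m_i+1} ∩ [−4, 4] = {-3, -2, -1} → 3 states.
Total: 5.

5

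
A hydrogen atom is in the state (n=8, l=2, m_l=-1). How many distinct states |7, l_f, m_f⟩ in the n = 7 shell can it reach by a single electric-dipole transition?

5

E1 requires Δl = ±1, so l_f ∈ {1, 3}; with 0 ≤ l_f ≤ n_f−1 = 6, the allowed l_f values are {1, 3}.
For l_f = 1: m_f ∈ {m_i−1, m_i, m_i+1} ∩ [−1, 1] = {-1, 0} → 2 states.
For l_f = 3: m_f ∈ {m_i−1, m_i, m_i+1} ∩ [−3, 3] = {-2, -1, 0} → 3 states.
Total: 5.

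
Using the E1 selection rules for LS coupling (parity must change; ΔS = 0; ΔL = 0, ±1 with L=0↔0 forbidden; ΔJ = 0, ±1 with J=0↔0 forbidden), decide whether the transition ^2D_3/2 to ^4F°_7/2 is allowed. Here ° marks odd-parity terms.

Reading off the term symbols: S 1/2→3/2, L 2→3, J 3/2→7/2, parity even→odd.
Parity must change: even → odd — ✓.
ΔS = 0: S: 1/2 → 3/2 — ✗.
ΔL = 0, ±1 (not L=0↔0): L: 2 → 3, ΔL = +1 — ✓.
ΔJ = 0, ±1 (not J=0↔0): J: 3/2 → 7/2, ΔJ = +2 — ✗.
Rule(s) violated: ΔS, ΔJ.

forbidden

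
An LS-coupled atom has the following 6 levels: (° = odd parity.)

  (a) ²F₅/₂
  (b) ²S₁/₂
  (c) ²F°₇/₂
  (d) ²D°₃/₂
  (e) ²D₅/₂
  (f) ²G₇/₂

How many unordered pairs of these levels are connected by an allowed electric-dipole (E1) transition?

(a)–(b): forbidden (parity, ΔL, ΔJ).
(a)–(c): allowed.
(a)–(d): allowed.
(a)–(e): forbidden (parity).
(a)–(f): forbidden (parity).
(b)–(c): forbidden (ΔL, ΔJ).
(b)–(d): forbidden (ΔL).
(b)–(e): forbidden (parity, ΔL, ΔJ).
(b)–(f): forbidden (parity, ΔL, ΔJ).
(c)–(d): forbidden (parity, ΔJ).
(c)–(e): allowed.
(c)–(f): allowed.
(d)–(e): allowed.
(d)–(f): forbidden (ΔL, ΔJ).
(e)–(f): forbidden (parity, ΔL).
Allowed pairs: 5 of 15.

5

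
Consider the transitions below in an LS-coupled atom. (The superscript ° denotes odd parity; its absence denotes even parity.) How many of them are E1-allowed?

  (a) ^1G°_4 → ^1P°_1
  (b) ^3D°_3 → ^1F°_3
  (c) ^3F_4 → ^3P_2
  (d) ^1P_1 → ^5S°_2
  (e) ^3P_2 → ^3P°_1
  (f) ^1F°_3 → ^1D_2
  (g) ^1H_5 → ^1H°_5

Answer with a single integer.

3

(a) forbidden (parity, ΔL, ΔJ fail)
(b) forbidden (parity, ΔS fail)
(c) forbidden (parity, ΔL, ΔJ fail)
(d) forbidden (ΔS fails)
(e) allowed
(f) allowed
(g) allowed
Total allowed: 3 of 7.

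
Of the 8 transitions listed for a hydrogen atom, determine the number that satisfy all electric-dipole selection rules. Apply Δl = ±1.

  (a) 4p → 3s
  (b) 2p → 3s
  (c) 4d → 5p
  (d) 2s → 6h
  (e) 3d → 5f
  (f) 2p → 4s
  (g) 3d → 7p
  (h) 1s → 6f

(a) allowed
(b) allowed
(c) allowed
(d) forbidden — Δl = +5 (E1 requires Δl = ±1)
(e) allowed
(f) allowed
(g) allowed
(h) forbidden — Δl = +3 (E1 requires Δl = ±1)
Total allowed: 6 of 8.

6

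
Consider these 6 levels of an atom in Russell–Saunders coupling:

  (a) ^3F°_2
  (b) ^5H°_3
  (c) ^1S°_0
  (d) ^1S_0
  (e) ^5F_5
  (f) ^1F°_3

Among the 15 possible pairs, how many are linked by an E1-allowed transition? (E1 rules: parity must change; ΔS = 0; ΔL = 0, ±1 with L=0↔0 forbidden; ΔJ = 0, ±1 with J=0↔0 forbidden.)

0

(a)–(b): forbidden (parity, ΔS, ΔL).
(a)–(c): forbidden (parity, ΔS, ΔL, ΔJ).
(a)–(d): forbidden (ΔS, ΔL, ΔJ).
(a)–(e): forbidden (ΔS, ΔJ).
(a)–(f): forbidden (parity, ΔS).
(b)–(c): forbidden (parity, ΔS, ΔL, ΔJ).
(b)–(d): forbidden (ΔS, ΔL, ΔJ).
(b)–(e): forbidden (ΔL, ΔJ).
(b)–(f): forbidden (parity, ΔS, ΔL).
(c)–(d): forbidden (ΔL, ΔJ).
(c)–(e): forbidden (ΔS, ΔL, ΔJ).
(c)–(f): forbidden (parity, ΔL, ΔJ).
(d)–(e): forbidden (parity, ΔS, ΔL, ΔJ).
(d)–(f): forbidden (ΔL, ΔJ).
(e)–(f): forbidden (ΔS, ΔJ).
Allowed pairs: 0 of 15.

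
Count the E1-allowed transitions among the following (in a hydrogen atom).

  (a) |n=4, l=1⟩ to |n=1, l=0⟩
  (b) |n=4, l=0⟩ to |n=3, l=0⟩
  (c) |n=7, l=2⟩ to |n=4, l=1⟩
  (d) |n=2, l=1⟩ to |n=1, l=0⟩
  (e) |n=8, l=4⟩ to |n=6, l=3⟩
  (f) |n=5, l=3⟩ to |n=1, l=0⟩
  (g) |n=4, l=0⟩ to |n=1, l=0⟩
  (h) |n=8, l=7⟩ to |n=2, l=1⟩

4

(a) allowed
(b) forbidden — Δl = +0 (E1 requires Δl = ±1)
(c) allowed
(d) allowed
(e) allowed
(f) forbidden — Δl = -3 (E1 requires Δl = ±1)
(g) forbidden — Δl = +0 (E1 requires Δl = ±1)
(h) forbidden — Δl = -6 (E1 requires Δl = ±1)
Total allowed: 4 of 8.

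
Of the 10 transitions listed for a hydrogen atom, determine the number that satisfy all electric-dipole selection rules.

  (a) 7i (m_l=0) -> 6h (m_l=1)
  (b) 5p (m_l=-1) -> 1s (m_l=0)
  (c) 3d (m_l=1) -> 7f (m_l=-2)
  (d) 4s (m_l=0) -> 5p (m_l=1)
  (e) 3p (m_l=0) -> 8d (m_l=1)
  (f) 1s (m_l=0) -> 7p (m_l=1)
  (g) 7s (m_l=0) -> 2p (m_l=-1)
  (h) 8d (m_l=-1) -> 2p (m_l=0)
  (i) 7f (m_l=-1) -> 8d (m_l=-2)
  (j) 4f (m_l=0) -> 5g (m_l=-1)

9

(a) allowed
(b) allowed
(c) forbidden — Δm_l = -3 (E1 requires Δm_l = 0, ±1)
(d) allowed
(e) allowed
(f) allowed
(g) allowed
(h) allowed
(i) allowed
(j) allowed
Total allowed: 9 of 10.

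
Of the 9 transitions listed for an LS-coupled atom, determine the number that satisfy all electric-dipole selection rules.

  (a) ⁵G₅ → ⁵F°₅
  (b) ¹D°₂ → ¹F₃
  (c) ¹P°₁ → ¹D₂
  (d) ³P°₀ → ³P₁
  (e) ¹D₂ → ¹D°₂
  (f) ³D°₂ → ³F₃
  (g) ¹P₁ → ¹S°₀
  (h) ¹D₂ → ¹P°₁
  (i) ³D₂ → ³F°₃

(a) allowed
(b) allowed
(c) allowed
(d) allowed
(e) allowed
(f) allowed
(g) allowed
(h) allowed
(i) allowed
Total allowed: 9 of 9.

9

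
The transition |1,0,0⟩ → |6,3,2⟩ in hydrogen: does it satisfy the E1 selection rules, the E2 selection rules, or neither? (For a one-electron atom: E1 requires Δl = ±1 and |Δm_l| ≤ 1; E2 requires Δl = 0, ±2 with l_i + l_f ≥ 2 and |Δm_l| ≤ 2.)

neither

Δl = 3 − 0 = +3; l_i + l_f = 3.
Δm_l = +2.
E1 (Δl = ±1, |Δm_l| ≤ 1): not satisfied.
E2 (Δl = 0,±2, l_i+l_f ≥ 2, |Δm_l| ≤ 2): not satisfied.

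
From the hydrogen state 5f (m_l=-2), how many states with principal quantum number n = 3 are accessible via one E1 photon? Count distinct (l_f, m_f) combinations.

E1 requires Δl = ±1, so l_f ∈ {2, 4}; with 0 ≤ l_f ≤ n_f−1 = 2, the allowed l_f values are {2}.
For l_f = 2: m_f ∈ {m_i−1, m_i, m_i+1} ∩ [−2, 2] = {-2, -1} → 2 states.
Total: 2.

2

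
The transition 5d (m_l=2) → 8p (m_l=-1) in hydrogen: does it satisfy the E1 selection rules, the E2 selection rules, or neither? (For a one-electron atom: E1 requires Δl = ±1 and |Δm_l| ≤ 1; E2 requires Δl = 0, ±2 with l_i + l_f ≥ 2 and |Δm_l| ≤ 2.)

neither

Δl = 1 − 2 = -1; l_i + l_f = 3.
Δm_l = -3.
E1 (Δl = ±1, |Δm_l| ≤ 1): not satisfied.
E2 (Δl = 0,±2, l_i+l_f ≥ 2, |Δm_l| ≤ 2): not satisfied.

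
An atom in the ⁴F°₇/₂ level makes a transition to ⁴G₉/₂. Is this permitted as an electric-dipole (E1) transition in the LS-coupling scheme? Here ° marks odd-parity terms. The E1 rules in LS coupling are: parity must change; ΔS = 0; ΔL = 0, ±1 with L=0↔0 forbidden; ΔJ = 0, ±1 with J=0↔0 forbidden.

allowed

Reading off the term symbols: S 3/2→3/2, L 3→4, J 7/2→9/2, parity odd→even.
Parity must change: odd → even — ok.
ΔS = 0: S: 3/2 → 3/2 — ok.
ΔL = 0, ±1 (not L=0↔0): L: 3 → 4, ΔL = +1 — ok.
ΔJ = 0, ±1 (not J=0↔0): J: 7/2 → 9/2, ΔJ = +1 — ok.
All four E1 rules are satisfied.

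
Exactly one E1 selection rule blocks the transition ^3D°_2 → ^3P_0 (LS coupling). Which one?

the ΔJ = 0, ±1 rule

Initial level: S=1, L=2, J=2, parity odd. Final level: S=1, L=1, J=0, parity even.
ΔS = 0: S: 1 → 1 — satisfied.
ΔJ = 0, ±1 (not J=0↔0): J: 2 → 0, ΔJ = -2 — violated.
ΔL = 0, ±1 (not L=0↔0): L: 2 → 1, ΔL = -1 — satisfied.
Parity must change: odd → even — satisfied.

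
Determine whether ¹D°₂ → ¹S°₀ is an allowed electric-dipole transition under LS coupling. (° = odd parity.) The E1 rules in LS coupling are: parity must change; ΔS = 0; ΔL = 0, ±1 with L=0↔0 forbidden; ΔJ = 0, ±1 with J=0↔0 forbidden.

Parity must change: odd → odd — ✗.
ΔS = 0: S: 0 → 0 — ✓.
ΔL = 0, ±1 (not L=0↔0): L: 2 → 0, ΔL = -2 — ✗.
ΔJ = 0, ±1 (not J=0↔0): J: 2 → 0, ΔJ = -2 — ✗.
Rule(s) violated: parity, ΔL, ΔJ.

forbidden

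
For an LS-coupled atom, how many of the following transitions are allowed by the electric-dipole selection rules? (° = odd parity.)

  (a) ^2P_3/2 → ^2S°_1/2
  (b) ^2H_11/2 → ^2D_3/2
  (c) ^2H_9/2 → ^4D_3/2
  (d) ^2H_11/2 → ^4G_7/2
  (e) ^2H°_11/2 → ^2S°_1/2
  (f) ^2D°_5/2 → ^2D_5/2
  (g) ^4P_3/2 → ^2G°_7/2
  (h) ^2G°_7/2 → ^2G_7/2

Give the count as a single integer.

3

(a) allowed
(b) forbidden (parity, ΔL, ΔJ fail)
(c) forbidden (parity, ΔS, ΔL, ΔJ fail)
(d) forbidden (parity, ΔS, ΔJ fail)
(e) forbidden (parity, ΔL, ΔJ fail)
(f) allowed
(g) forbidden (ΔS, ΔL, ΔJ fail)
(h) allowed
Total allowed: 3 of 8.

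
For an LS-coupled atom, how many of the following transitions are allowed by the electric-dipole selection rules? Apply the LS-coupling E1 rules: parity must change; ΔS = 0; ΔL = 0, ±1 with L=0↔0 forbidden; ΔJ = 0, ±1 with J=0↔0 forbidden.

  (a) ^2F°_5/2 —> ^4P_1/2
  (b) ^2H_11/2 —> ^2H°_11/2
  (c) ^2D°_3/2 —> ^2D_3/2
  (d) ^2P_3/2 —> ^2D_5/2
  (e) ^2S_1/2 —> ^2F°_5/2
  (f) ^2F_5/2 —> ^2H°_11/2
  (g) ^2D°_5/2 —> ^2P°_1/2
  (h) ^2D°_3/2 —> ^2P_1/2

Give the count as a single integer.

3

(a) forbidden (ΔS, ΔL, ΔJ fail)
(b) allowed
(c) allowed
(d) forbidden (parity fails)
(e) forbidden (ΔL, ΔJ fail)
(f) forbidden (ΔL, ΔJ fail)
(g) forbidden (parity, ΔJ fail)
(h) allowed
Total allowed: 3 of 8.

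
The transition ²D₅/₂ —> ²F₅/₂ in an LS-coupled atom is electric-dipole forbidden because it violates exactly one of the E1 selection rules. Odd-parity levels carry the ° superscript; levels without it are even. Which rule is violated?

ΔL = 0, ±1 (not L=0↔0): L: 2 → 3, ΔL = +1 — passes.
ΔJ = 0, ±1 (not J=0↔0): J: 5/2 → 5/2, ΔJ = +0 — passes.
ΔS = 0: S: 1/2 → 1/2 — passes.
Parity must change: even → even — fails.

parity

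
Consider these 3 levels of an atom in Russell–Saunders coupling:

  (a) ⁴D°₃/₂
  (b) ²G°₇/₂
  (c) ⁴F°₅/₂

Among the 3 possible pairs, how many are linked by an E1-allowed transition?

(a)–(b): forbidden (parity, ΔS, ΔL, ΔJ).
(a)–(c): forbidden (parity).
(b)–(c): forbidden (parity, ΔS).
Allowed pairs: 0 of 3.

0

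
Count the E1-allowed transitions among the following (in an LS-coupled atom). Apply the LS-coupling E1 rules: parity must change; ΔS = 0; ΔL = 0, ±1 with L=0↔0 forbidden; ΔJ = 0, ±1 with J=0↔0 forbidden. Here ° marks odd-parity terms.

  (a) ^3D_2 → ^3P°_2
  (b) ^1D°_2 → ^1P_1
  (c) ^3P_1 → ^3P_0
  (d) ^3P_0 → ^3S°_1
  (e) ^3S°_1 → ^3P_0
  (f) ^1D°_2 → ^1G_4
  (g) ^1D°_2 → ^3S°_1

(a) allowed
(b) allowed
(c) forbidden (parity fails)
(d) allowed
(e) allowed
(f) forbidden (ΔL, ΔJ fail)
(g) forbidden (parity, ΔS, ΔL fail)
Total allowed: 4 of 7.

4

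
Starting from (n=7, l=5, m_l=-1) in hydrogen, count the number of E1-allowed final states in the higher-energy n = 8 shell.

E1 requires Δl = ±1, so l_f ∈ {4, 6}; with 0 ≤ l_f ≤ n_f−1 = 7, the allowed l_f values are {4, 6}.
For l_f = 4: m_f ∈ {m_i−1, m_i, m_i+1} ∩ [−4, 4] = {-2, -1, 0} → 3 states.
For l_f = 6: m_f ∈ {m_i−1, m_i, m_i+1} ∩ [−6, 6] = {-2, -1, 0} → 3 states.
Total: 6.

6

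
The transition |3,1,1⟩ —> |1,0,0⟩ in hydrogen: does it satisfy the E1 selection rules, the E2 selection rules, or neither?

E1

Δl = 0 − 1 = -1; l_i + l_f = 1.
Δm_l = -1.
E1 (Δl = ±1, |Δm_l| ≤ 1): satisfied.
E2 (Δl = 0,±2, l_i+l_f ≥ 2, |Δm_l| ≤ 2): not satisfied.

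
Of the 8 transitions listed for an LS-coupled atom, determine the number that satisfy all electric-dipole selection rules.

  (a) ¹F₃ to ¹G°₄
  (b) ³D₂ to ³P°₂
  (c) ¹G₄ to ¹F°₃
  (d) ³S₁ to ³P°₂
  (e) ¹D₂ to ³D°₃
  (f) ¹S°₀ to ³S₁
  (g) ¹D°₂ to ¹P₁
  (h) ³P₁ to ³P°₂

(a) allowed
(b) allowed
(c) allowed
(d) allowed
(e) forbidden (ΔS fails)
(f) forbidden (ΔS, ΔL fail)
(g) allowed
(h) allowed
Total allowed: 6 of 8.

6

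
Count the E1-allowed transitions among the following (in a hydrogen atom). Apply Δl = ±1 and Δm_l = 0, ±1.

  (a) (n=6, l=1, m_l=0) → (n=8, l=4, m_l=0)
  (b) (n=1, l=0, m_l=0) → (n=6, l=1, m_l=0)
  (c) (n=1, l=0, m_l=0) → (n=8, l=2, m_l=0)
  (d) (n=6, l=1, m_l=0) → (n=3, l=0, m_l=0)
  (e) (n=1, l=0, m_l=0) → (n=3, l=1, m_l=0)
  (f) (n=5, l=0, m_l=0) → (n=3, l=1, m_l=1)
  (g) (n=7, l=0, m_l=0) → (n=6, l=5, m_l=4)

4

(a) forbidden — Δl = +3 (E1 requires Δl = ±1)
(b) allowed
(c) forbidden — Δl = +2 (E1 requires Δl = ±1)
(d) allowed
(e) allowed
(f) allowed
(g) forbidden — Δl = +5 (E1 requires Δl = ±1); Δm_l = +4 (E1 requires Δm_l = 0, ±1)
Total allowed: 4 of 7.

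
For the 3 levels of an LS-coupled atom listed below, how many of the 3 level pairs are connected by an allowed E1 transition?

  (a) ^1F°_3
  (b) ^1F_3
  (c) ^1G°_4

2

(a)–(b): allowed.
(a)–(c): forbidden (parity).
(b)–(c): allowed.
Allowed pairs: 2 of 3.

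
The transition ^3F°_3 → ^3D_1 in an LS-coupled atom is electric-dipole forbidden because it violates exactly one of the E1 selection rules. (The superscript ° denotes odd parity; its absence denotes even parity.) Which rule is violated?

the ΔJ = 0, ±1 rule

Reading off the term symbols: S 1→1, L 3→2, J 3→1, parity odd→even.
ΔS = 0: S: 1 → 1 — satisfied.
Parity must change: odd → even — satisfied.
ΔL = 0, ±1 (not L=0↔0): L: 3 → 2, ΔL = -1 — satisfied.
ΔJ = 0, ±1 (not J=0↔0): J: 3 → 1, ΔJ = -2 — violated.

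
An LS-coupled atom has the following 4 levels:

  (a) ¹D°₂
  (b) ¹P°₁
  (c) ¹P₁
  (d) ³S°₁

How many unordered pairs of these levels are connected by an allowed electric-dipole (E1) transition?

(a)–(b): forbidden (parity).
(a)–(c): allowed.
(a)–(d): forbidden (parity, ΔS, ΔL).
(b)–(c): allowed.
(b)–(d): forbidden (parity, ΔS).
(c)–(d): forbidden (ΔS).
Allowed pairs: 2 of 6.

2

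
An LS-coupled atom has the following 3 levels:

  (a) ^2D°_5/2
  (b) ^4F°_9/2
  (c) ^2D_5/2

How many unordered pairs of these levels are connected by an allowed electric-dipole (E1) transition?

1

(a)–(b): forbidden (parity, ΔS, ΔJ).
(a)–(c): allowed.
(b)–(c): forbidden (ΔS, ΔJ).
Allowed pairs: 1 of 3.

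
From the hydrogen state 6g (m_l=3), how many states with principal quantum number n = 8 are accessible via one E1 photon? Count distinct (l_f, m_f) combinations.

5

E1 requires Δl = ±1, so l_f ∈ {3, 5}; with 0 ≤ l_f ≤ n_f−1 = 7, the allowed l_f values are {3, 5}.
For l_f = 3: m_f ∈ {m_i−1, m_i, m_i+1} ∩ [−3, 3] = {2, 3} → 2 states.
For l_f = 5: m_f ∈ {m_i−1, m_i, m_i+1} ∩ [−5, 5] = {2, 3, 4} → 3 states.
Total: 5.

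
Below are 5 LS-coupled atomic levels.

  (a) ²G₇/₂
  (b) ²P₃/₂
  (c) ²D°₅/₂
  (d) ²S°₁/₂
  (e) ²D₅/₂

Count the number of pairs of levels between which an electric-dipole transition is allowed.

3

(a)–(b): forbidden (parity, ΔL, ΔJ).
(a)–(c): forbidden (ΔL).
(a)–(d): forbidden (ΔL, ΔJ).
(a)–(e): forbidden (parity, ΔL).
(b)–(c): allowed.
(b)–(d): allowed.
(b)–(e): forbidden (parity).
(c)–(d): forbidden (parity, ΔL, ΔJ).
(c)–(e): allowed.
(d)–(e): forbidden (ΔL, ΔJ).
Allowed pairs: 3 of 10.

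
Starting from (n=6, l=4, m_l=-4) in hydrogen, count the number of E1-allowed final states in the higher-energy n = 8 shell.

4

E1 requires Δl = ±1, so l_f ∈ {3, 5}; with 0 ≤ l_f ≤ n_f−1 = 7, the allowed l_f values are {3, 5}.
For l_f = 3: m_f ∈ {m_i−1, m_i, m_i+1} ∩ [−3, 3] = {-3} → 1 state.
For l_f = 5: m_f ∈ {m_i−1, m_i, m_i+1} ∩ [−5, 5] = {-5, -4, -3} → 3 states.
Total: 4.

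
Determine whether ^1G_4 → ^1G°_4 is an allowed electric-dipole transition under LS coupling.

allowed

Initial level: S=0, L=4, J=4, parity even. Final level: S=0, L=4, J=4, parity odd.
Parity must change: even → odd — ✓.
ΔS = 0: S: 0 → 0 — ✓.
ΔL = 0, ±1 (not L=0↔0): L: 4 → 4, ΔL = +0 — ✓.
ΔJ = 0, ±1 (not J=0↔0): J: 4 → 4, ΔJ = +0 — ✓.
All four E1 rules are satisfied.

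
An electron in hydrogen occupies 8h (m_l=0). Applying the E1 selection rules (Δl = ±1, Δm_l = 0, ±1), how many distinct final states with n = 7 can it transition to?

6

E1 requires Δl = ±1, so l_f ∈ {4, 6}; with 0 ≤ l_f ≤ n_f−1 = 6, the allowed l_f values are {4, 6}.
For l_f = 4: m_f ∈ {m_i−1, m_i, m_i+1} ∩ [−4, 4] = {-1, 0, 1} → 3 states.
For l_f = 6: m_f ∈ {m_i−1, m_i, m_i+1} ∩ [−6, 6] = {-1, 0, 1} → 3 states.
Total: 6.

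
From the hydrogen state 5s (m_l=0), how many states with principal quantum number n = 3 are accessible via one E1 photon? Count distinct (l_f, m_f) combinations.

E1 requires Δl = ±1, so l_f ∈ {-1, 1}; with 0 ≤ l_f ≤ n_f−1 = 2, the allowed l_f values are {1}.
For l_f = 1: m_f ∈ {m_i−1, m_i, m_i+1} ∩ [−1, 1] = {-1, 0, 1} → 3 states.
Total: 3.

3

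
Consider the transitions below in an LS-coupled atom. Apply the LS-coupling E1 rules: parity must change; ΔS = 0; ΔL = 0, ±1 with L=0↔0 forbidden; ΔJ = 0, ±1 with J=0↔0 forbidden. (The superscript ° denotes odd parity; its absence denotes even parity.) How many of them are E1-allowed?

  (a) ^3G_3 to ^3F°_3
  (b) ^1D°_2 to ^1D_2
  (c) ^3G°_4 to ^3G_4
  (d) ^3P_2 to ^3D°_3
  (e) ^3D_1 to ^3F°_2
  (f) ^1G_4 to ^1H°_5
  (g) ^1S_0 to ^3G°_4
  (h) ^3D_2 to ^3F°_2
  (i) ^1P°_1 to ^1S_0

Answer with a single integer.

8

(a) allowed
(b) allowed
(c) allowed
(d) allowed
(e) allowed
(f) allowed
(g) forbidden (ΔS, ΔL, ΔJ fail)
(h) allowed
(i) allowed
Total allowed: 8 of 9.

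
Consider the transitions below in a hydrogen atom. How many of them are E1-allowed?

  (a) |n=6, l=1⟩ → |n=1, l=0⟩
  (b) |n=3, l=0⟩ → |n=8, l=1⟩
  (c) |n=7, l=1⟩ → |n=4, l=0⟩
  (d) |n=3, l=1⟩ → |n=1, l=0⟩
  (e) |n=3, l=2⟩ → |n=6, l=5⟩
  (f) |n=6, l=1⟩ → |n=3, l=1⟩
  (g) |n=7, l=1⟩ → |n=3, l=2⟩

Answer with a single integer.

(a) allowed
(b) allowed
(c) allowed
(d) allowed
(e) forbidden — Δl = +3 (E1 requires Δl = ±1)
(f) forbidden — Δl = +0 (E1 requires Δl = ±1)
(g) allowed
Total allowed: 5 of 7.

5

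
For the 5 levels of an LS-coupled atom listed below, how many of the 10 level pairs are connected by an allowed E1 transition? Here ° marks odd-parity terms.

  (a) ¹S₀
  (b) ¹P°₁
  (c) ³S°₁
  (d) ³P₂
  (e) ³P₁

(a)–(b): allowed.
(a)–(c): forbidden (ΔS, ΔL).
(a)–(d): forbidden (parity, ΔS, ΔJ).
(a)–(e): forbidden (parity, ΔS).
(b)–(c): forbidden (parity, ΔS).
(b)–(d): forbidden (ΔS).
(b)–(e): forbidden (ΔS).
(c)–(d): allowed.
(c)–(e): allowed.
(d)–(e): forbidden (parity).
Allowed pairs: 3 of 10.

3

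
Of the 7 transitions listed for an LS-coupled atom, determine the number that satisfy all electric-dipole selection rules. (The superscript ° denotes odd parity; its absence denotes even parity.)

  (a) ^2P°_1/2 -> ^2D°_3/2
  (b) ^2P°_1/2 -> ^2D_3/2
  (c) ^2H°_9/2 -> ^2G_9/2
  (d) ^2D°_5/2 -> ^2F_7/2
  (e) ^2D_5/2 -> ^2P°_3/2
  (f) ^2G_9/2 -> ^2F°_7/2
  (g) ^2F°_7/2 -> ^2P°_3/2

(a) forbidden (parity fails)
(b) allowed
(c) allowed
(d) allowed
(e) allowed
(f) allowed
(g) forbidden (parity, ΔL, ΔJ fail)
Total allowed: 5 of 7.

5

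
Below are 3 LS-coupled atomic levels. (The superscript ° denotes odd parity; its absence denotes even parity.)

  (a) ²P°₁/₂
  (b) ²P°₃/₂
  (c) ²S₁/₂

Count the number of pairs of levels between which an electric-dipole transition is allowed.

(a)–(b): forbidden (parity).
(a)–(c): allowed.
(b)–(c): allowed.
Allowed pairs: 2 of 3.

2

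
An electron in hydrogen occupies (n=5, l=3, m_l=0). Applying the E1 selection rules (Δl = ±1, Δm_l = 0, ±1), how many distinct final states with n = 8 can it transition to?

6

E1 requires Δl = ±1, so l_f ∈ {2, 4}; with 0 ≤ l_f ≤ n_f−1 = 7, the allowed l_f values are {2, 4}.
For l_f = 2: m_f ∈ {m_i−1, m_i, m_i+1} ∩ [−2, 2] = {-1, 0, 1} → 3 states.
For l_f = 4: m_f ∈ {m_i−1, m_i, m_i+1} ∩ [−4, 4] = {-1, 0, 1} → 3 states.
Total: 6.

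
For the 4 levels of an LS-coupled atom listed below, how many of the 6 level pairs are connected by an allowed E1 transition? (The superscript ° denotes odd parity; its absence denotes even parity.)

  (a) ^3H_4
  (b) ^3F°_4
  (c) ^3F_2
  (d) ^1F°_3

(a)–(b): forbidden (ΔL).
(a)–(c): forbidden (parity, ΔL, ΔJ).
(a)–(d): forbidden (ΔS, ΔL).
(b)–(c): forbidden (ΔJ).
(b)–(d): forbidden (parity, ΔS).
(c)–(d): forbidden (ΔS).
Allowed pairs: 0 of 6.

0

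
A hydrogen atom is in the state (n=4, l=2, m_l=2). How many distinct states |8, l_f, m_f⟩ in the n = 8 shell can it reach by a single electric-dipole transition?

4

E1 requires Δl = ±1, so l_f ∈ {1, 3}; with 0 ≤ l_f ≤ n_f−1 = 7, the allowed l_f values are {1, 3}.
For l_f = 1: m_f ∈ {m_i−1, m_i, m_i+1} ∩ [−1, 1] = {1} → 1 state.
For l_f = 3: m_f ∈ {m_i−1, m_i, m_i+1} ∩ [−3, 3] = {1, 2, 3} → 3 states.
Total: 4.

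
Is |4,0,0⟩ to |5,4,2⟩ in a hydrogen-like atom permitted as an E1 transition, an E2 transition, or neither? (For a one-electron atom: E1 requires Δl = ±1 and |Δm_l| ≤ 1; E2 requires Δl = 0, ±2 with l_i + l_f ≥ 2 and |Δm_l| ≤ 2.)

neither

Δl = 4 − 0 = +4; l_i + l_f = 4.
Δm_l = +2.
E1 (Δl = ±1, |Δm_l| ≤ 1): not satisfied.
E2 (Δl = 0,±2, l_i+l_f ≥ 2, |Δm_l| ≤ 2): not satisfied.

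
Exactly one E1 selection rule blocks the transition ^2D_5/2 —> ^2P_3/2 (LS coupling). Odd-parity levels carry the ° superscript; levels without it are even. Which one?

parity

Initial level: S=1/2, L=2, J=5/2, parity even. Final level: S=1/2, L=1, J=3/2, parity even.
Parity must change: even → even — fails.
ΔS = 0: S: 1/2 → 1/2 — ok.
ΔL = 0, ±1 (not L=0↔0): L: 2 → 1, ΔL = -1 — ok.
ΔJ = 0, ±1 (not J=0↔0): J: 5/2 → 3/2, ΔJ = -1 — ok.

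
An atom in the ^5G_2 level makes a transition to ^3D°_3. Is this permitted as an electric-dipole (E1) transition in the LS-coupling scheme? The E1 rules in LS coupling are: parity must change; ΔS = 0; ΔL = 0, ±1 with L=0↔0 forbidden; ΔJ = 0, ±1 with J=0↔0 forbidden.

Reading off the term symbols: S 2→1, L 4→2, J 2→3, parity even→odd.
Parity must change: even → odd — satisfied.
ΔS = 0: S: 2 → 1 — violated.
ΔL = 0, ±1 (not L=0↔0): L: 4 → 2, ΔL = -2 — violated.
ΔJ = 0, ±1 (not J=0↔0): J: 2 → 3, ΔJ = +1 — satisfied.
Rule(s) violated: ΔS, ΔL.

forbidden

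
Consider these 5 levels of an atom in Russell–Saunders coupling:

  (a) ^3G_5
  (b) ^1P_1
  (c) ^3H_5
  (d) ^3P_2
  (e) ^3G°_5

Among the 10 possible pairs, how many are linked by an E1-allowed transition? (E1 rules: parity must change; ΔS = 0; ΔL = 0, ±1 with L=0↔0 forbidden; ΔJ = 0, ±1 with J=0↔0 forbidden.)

(a)–(b): forbidden (parity, ΔS, ΔL, ΔJ).
(a)–(c): forbidden (parity).
(a)–(d): forbidden (parity, ΔL, ΔJ).
(a)–(e): allowed.
(b)–(c): forbidden (parity, ΔS, ΔL, ΔJ).
(b)–(d): forbidden (parity, ΔS).
(b)–(e): forbidden (ΔS, ΔL, ΔJ).
(c)–(d): forbidden (parity, ΔL, ΔJ).
(c)–(e): allowed.
(d)–(e): forbidden (ΔL, ΔJ).
Allowed pairs: 2 of 10.

2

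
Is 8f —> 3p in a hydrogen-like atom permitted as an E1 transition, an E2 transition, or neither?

E2

Δl = 1 − 3 = -2; l_i + l_f = 4.
E1 (Δl = ±1): not satisfied.
E2 (Δl = 0,±2, l_i+l_f ≥ 2): satisfied.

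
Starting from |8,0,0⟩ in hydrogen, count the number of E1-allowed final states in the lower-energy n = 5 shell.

3

E1 requires Δl = ±1, so l_f ∈ {-1, 1}; with 0 ≤ l_f ≤ n_f−1 = 4, the allowed l_f values are {1}.
For l_f = 1: m_f ∈ {m_i−1, m_i, m_i+1} ∩ [−1, 1] = {-1, 0, 1} → 3 states.
Total: 3.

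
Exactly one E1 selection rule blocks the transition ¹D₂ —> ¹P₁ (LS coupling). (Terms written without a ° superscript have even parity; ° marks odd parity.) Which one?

parity

Parity must change: even → even — violated.
ΔS = 0: S: 0 → 0 — satisfied.
ΔL = 0, ±1 (not L=0↔0): L: 2 → 1, ΔL = -1 — satisfied.
ΔJ = 0, ±1 (not J=0↔0): J: 2 → 1, ΔJ = -1 — satisfied.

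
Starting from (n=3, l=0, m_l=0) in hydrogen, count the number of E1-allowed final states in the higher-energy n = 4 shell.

E1 requires Δl = ±1, so l_f ∈ {-1, 1}; with 0 ≤ l_f ≤ n_f−1 = 3, the allowed l_f values are {1}.
For l_f = 1: m_f ∈ {m_i−1, m_i, m_i+1} ∩ [−1, 1] = {-1, 0, 1} → 3 states.
Total: 3.

3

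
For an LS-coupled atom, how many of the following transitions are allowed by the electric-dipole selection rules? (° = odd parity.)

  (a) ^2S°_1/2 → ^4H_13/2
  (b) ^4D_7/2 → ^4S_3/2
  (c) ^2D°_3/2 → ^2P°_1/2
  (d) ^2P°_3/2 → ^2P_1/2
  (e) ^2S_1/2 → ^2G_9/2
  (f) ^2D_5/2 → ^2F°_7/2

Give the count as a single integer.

(a) forbidden (ΔS, ΔL, ΔJ fail)
(b) forbidden (parity, ΔL, ΔJ fail)
(c) forbidden (parity fails)
(d) allowed
(e) forbidden (parity, ΔL, ΔJ fail)
(f) allowed
Total allowed: 2 of 6.

2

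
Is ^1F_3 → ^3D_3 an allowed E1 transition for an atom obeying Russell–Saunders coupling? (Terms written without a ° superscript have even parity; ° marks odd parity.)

Parity must change: even → even — violated.
ΔS = 0: S: 0 → 1 — violated.
ΔL = 0, ±1 (not L=0↔0): L: 3 → 2, ΔL = -1 — satisfied.
ΔJ = 0, ±1 (not J=0↔0): J: 3 → 3, ΔJ = +0 — satisfied.
Rule(s) violated: parity, ΔS.

forbidden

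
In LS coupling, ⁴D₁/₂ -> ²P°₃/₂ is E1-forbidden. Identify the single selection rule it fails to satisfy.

ΔL = 0, ±1 (not L=0↔0): L: 2 → 1, ΔL = -1 — ✓.
Parity must change: even → odd — ✓.
ΔJ = 0, ±1 (not J=0↔0): J: 1/2 → 3/2, ΔJ = +1 — ✓.
ΔS = 0: S: 3/2 → 1/2 — ✗.

the ΔS = 0 rule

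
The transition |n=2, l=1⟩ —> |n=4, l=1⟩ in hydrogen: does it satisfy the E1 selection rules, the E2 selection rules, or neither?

E2

Δl = 1 − 1 = +0; l_i + l_f = 2.
E1 (Δl = ±1): not satisfied.
E2 (Δl = 0,±2, l_i+l_f ≥ 2): satisfied.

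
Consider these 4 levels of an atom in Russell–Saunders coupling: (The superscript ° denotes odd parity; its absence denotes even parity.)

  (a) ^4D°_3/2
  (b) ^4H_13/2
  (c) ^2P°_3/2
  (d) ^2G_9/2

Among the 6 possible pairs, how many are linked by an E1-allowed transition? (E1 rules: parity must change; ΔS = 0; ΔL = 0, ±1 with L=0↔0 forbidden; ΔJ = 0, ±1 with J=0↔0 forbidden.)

0

(a)–(b): forbidden (ΔL, ΔJ).
(a)–(c): forbidden (parity, ΔS).
(a)–(d): forbidden (ΔS, ΔL, ΔJ).
(b)–(c): forbidden (ΔS, ΔL, ΔJ).
(b)–(d): forbidden (parity, ΔS, ΔJ).
(c)–(d): forbidden (ΔL, ΔJ).
Allowed pairs: 0 of 6.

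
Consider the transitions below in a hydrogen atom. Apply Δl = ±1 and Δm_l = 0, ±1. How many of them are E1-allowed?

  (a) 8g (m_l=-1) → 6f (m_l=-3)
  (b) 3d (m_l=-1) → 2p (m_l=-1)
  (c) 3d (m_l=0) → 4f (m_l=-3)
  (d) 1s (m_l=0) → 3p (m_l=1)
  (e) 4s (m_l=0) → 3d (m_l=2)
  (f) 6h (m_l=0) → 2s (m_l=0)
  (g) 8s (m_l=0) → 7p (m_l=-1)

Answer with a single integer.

(a) forbidden — Δm_l = -2 (E1 requires Δm_l = 0, ±1)
(b) allowed
(c) forbidden — Δm_l = -3 (E1 requires Δm_l = 0, ±1)
(d) allowed
(e) forbidden — Δl = +2 (E1 requires Δl = ±1); Δm_l = +2 (E1 requires Δm_l = 0, ±1)
(f) forbidden — Δl = -5 (E1 requires Δl = ±1)
(g) allowed
Total allowed: 3 of 7.

3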